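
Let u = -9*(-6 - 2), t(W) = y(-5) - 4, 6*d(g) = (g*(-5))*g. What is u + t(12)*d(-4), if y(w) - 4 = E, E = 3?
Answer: 32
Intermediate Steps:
y(w) = 7 (y(w) = 4 + 3 = 7)
d(g) = -5*g²/6 (d(g) = ((g*(-5))*g)/6 = ((-5*g)*g)/6 = (-5*g²)/6 = -5*g²/6)
t(W) = 3 (t(W) = 7 - 4 = 3)
u = 72 (u = -9*(-8) = 72)
u + t(12)*d(-4) = 72 + 3*(-⅚*(-4)²) = 72 + 3*(-⅚*16) = 72 + 3*(-40/3) = 72 - 40 = 32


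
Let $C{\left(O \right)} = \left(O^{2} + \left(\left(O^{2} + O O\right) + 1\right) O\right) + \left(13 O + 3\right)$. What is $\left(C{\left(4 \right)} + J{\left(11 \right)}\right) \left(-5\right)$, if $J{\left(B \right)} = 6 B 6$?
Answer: $-2995$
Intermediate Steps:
$J{\left(B \right)} = 36 B$
$C{\left(O \right)} = 3 + O^{2} + 13 O + O \left(1 + 2 O^{2}\right)$ ($C{\left(O \right)} = \left(O^{2} + \left(\left(O^{2} + O^{2}\right) + 1\right) O\right) + \left(3 + 13 O\right) = \left(O^{2} + \left(2 O^{2} + 1\right) O\right) + \left(3 + 13 O\right) = \left(O^{2} + \left(1 + 2 O^{2}\right) O\right) + \left(3 + 13 O\right) = \left(O^{2} + O \left(1 + 2 O^{2}\right)\right) + \left(3 + 13 O\right) = 3 + O^{2} + 13 O + O \left(1 + 2 O^{2}\right)$)
$\left(C{\left(4 \right)} + J{\left(11 \right)}\right) \left(-5\right) = \left(\left(3 + 4^{2} + 2 \cdot 4^{3} + 14 \cdot 4\right) + 36 \cdot 11\right) \left(-5\right) = \left(\left(3 + 16 + 2 \cdot 64 + 56\right) + 396\right) \left(-5\right) = \left(\left(3 + 16 + 128 + 56\right) + 396\right) \left(-5\right) = \left(203 + 396\right) \left(-5\right) = 599 \left(-5\right) = -2995$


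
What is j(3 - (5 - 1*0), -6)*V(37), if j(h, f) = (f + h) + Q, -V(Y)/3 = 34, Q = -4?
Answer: 1224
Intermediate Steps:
V(Y) = -102 (V(Y) = -3*34 = -102)
j(h, f) = -4 + f + h (j(h, f) = (f + h) - 4 = -4 + f + h)
j(3 - (5 - 1*0), -6)*V(37) = (-4 - 6 + (3 - (5 - 1*0)))*(-102) = (-4 - 6 + (3 - (5 + 0)))*(-102) = (-4 - 6 + (3 - 1*5))*(-102) = (-4 - 6 + (3 - 5))*(-102) = (-4 - 6 - 2)*(-102) = -12*(-102) = 1224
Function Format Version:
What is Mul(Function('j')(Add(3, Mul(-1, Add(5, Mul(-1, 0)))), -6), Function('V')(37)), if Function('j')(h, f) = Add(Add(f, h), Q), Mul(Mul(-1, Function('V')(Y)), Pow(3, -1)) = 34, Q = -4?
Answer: 1224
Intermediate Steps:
Function('V')(Y) = -102 (Function('V')(Y) = Mul(-3, 34) = -102)
Function('j')(h, f) = Add(-4, f, h) (Function('j')(h, f) = Add(Add(f, h), -4) = Add(-4, f, h))
Mul(Function('j')(Add(3, Mul(-1, Add(5, Mul(-1, 0)))), -6), Function('V')(37)) = Mul(Add(-4, -6, Add(3, Mul(-1, Add(5, Mul(-1, 0))))), -102) = Mul(Add(-4, -6, Add(3, Mul(-1, Add(5, 0)))), -102) = Mul(Add(-4, -6, Add(3, Mul(-1, 5))), -102) = Mul(Add(-4, -6, Add(3, -5)), -102) = Mul(Add(-4, -6, -2), -102) = Mul(-12, -102) = 1224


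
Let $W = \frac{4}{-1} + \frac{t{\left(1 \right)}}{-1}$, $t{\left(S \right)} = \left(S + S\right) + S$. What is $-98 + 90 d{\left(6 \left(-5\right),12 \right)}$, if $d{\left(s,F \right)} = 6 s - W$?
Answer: $-15668$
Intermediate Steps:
$t{\left(S \right)} = 3 S$ ($t{\left(S \right)} = 2 S + S = 3 S$)
$W = -7$ ($W = \frac{4}{-1} + \frac{3 \cdot 1}{-1} = 4 \left(-1\right) + 3 \left(-1\right) = -4 - 3 = -7$)
$d{\left(s,F \right)} = 7 + 6 s$ ($d{\left(s,F \right)} = 6 s - -7 = 6 s + 7 = 7 + 6 s$)
$-98 + 90 d{\left(6 \left(-5\right),12 \right)} = -98 + 90 \left(7 + 6 \cdot 6 \left(-5\right)\right) = -98 + 90 \left(7 + 6 \left(-30\right)\right) = -98 + 90 \left(7 - 180\right) = -98 + 90 \left(-173\right) = -98 - 15570 = -15668$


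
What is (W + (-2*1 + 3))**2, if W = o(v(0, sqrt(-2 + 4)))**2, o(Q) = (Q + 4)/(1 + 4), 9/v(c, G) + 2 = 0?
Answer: 10201/10000 ≈ 1.0201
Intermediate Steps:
v(c, G) = -9/2 (v(c, G) = 9/(-2 + 0) = 9/(-2) = 9*(-1/2) = -9/2)
o(Q) = 4/5 + Q/5 (o(Q) = (4 + Q)/5 = (4 + Q)*(1/5) = 4/5 + Q/5)
W = 1/100 (W = (4/5 + (1/5)*(-9/2))**2 = (4/5 - 9/10)**2 = (-1/10)**2 = 1/100 ≈ 0.010000)
(W + (-2*1 + 3))**2 = (1/100 + (-2*1 + 3))**2 = (1/100 + (-2 + 3))**2 = (1/100 + 1)**2 = (101/100)**2 = 10201/10000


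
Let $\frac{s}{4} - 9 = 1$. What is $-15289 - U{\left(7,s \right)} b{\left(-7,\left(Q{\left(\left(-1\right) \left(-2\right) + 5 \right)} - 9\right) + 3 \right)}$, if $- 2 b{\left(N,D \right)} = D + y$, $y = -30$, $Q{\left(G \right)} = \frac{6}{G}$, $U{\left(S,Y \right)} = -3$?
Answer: $- \frac{106654}{7} \approx -15236.0$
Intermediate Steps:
$s = 40$ ($s = 36 + 4 \cdot 1 = 36 + 4 = 40$)
$b{\left(N,D \right)} = 15 - \frac{D}{2}$ ($b{\left(N,D \right)} = - \frac{D - 30}{2} = - \frac{-30 + D}{2} = 15 - \frac{D}{2}$)
$-15289 - U{\left(7,s \right)} b{\left(-7,\left(Q{\left(\left(-1\right) \left(-2\right) + 5 \right)} - 9\right) + 3 \right)} = -15289 - - 3 \left(15 - \frac{\left(\frac{6}{\left(-1\right) \left(-2\right) + 5} - 9\right) + 3}{2}\right) = -15289 - - 3 \left(15 - \frac{\left(\frac{6}{2 + 5} - 9\right) + 3}{2}\right) = -15289 - - 3 \left(15 - \frac{\left(\frac{6}{7} - 9\right) + 3}{2}\right) = -15289 - - 3 \left(15 - \frac{- \frac{57}{7} + 3}{2}\right) = -15289 - - 3 \left(15 - - \frac{18}{7}\right) = -15289 - - 3 \left(15 + \frac{18}{7}\right) = -15289 - \left(-3\right) \frac{123}{7} = -15289 - - \frac{369}{7} = -15289 + \frac{369}{7} = - \frac{106654}{7}$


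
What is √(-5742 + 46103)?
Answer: √40361 ≈ 200.90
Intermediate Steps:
√(-5742 + 46103) = √40361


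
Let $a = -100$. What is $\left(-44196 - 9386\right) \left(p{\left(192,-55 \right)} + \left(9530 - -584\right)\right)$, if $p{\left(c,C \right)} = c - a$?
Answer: $-557574292$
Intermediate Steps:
$p{\left(c,C \right)} = 100 + c$ ($p{\left(c,C \right)} = c - -100 = c + 100 = 100 + c$)
$\left(-44196 - 9386\right) \left(p{\left(192,-55 \right)} + \left(9530 - -584\right)\right) = \left(-44196 - 9386\right) \left(\left(100 + 192\right) + \left(9530 - -584\right)\right) = - 53582 \left(292 + \left(9530 + 584\right)\right) = - 53582 \left(292 + 10114\right) = \left(-53582\right) 10406 = -557574292$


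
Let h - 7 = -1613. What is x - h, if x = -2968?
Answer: -1362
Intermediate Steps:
h = -1606 (h = 7 - 1613 = -1606)
x - h = -2968 - 1*(-1606) = -2968 + 1606 = -1362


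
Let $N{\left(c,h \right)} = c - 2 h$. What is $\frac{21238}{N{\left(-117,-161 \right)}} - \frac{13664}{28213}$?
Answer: $\frac{14546014}{141065} \approx 103.12$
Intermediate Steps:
$\frac{21238}{N{\left(-117,-161 \right)}} - \frac{13664}{28213} = \frac{21238}{-117 - -322} - \frac{13664}{28213} = \frac{21238}{-117 + 322} - \frac{13664}{28213} = \frac{21238}{205} - \frac{13664}{28213} = 21238 \cdot \frac{1}{205} - \frac{13664}{28213} = \frac{518}{5} - \frac{13664}{28213} = \frac{14546014}{141065}$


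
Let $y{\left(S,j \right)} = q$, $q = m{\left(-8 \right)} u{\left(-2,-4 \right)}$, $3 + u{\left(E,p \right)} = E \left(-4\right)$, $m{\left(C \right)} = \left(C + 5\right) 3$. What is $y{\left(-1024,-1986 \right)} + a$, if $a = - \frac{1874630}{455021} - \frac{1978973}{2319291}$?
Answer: $- \frac{52737961715758}{1055326110111} \approx -49.973$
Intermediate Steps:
$m{\left(C \right)} = 15 + 3 C$ ($m{\left(C \right)} = \left(5 + C\right) 3 = 15 + 3 C$)
$u{\left(E,p \right)} = -3 - 4 E$ ($u{\left(E,p \right)} = -3 + E \left(-4\right) = -3 - 4 E$)
$q = -45$ ($q = \left(15 + 3 \left(-8\right)\right) \left(-3 - -8\right) = \left(15 - 24\right) \left(-3 + 8\right) = \left(-9\right) 5 = -45$)
$y{\left(S,j \right)} = -45$
$a = - \frac{5248286760763}{1055326110111}$ ($a = \left(-1874630\right) \frac{1}{455021} - \frac{1978973}{2319291} = - \frac{1874630}{455021} - \frac{1978973}{2319291} = - \frac{5248286760763}{1055326110111} \approx -4.9731$)
$y{\left(-1024,-1986 \right)} + a = -45 - \frac{5248286760763}{1055326110111} = - \frac{52737961715758}{1055326110111}$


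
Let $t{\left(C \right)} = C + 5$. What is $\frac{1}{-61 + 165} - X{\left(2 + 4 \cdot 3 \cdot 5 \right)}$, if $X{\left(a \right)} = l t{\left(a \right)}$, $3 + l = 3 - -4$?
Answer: $- \frac{27871}{104} \approx -267.99$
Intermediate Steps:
$t{\left(C \right)} = 5 + C$
$l = 4$ ($l = -3 + \left(3 - -4\right) = -3 + \left(3 + 4\right) = -3 + 7 = 4$)
$X{\left(a \right)} = 20 + 4 a$ ($X{\left(a \right)} = 4 \left(5 + a\right) = 20 + 4 a$)
$\frac{1}{-61 + 165} - X{\left(2 + 4 \cdot 3 \cdot 5 \right)} = \frac{1}{-61 + 165} - \left(20 + 4 \left(2 + 4 \cdot 3 \cdot 5\right)\right) = \frac{1}{104} - \left(20 + 4 \left(2 + 4 \cdot 15\right)\right) = \frac{1}{104} - \left(20 + 4 \left(2 + 60\right)\right) = \frac{1}{104} - \left(20 + 4 \cdot 62\right) = \frac{1}{104} - \left(20 + 248\right) = \frac{1}{104} - 268 = - \frac{27871}{104}$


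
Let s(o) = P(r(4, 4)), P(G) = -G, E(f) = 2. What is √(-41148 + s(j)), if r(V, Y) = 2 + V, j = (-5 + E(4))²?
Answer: 19*I*√114 ≈ 202.86*I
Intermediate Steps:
j = 9 (j = (-5 + 2)² = (-3)² = 9)
s(o) = -6 (s(o) = -(2 + 4) = -1*6 = -6)
√(-41148 + s(j)) = √(-41148 - 6) = √(-41154) = 19*I*√114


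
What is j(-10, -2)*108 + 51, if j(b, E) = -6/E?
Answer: 375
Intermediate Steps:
j(-10, -2)*108 + 51 = -6/(-2)*108 + 51 = -6*(-½)*108 + 51 = 3*108 + 51 = 324 + 51 = 375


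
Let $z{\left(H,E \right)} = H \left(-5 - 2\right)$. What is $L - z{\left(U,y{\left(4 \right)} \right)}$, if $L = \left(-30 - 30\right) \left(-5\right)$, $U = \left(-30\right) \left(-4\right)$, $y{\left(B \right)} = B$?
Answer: $1140$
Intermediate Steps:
$U = 120$
$L = 300$ ($L = \left(-60\right) \left(-5\right) = 300$)
$z{\left(H,E \right)} = - 7 H$ ($z{\left(H,E \right)} = H \left(-7\right) = - 7 H$)
$L - z{\left(U,y{\left(4 \right)} \right)} = 300 - \left(-7\right) 120 = 300 - -840 = 300 + 840 = 1140$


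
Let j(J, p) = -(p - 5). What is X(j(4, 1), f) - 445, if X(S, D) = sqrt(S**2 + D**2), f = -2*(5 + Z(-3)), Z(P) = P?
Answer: -445 + 4*sqrt(2) ≈ -439.34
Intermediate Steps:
f = -4 (f = -2*(5 - 3) = -2*2 = -4)
j(J, p) = 5 - p (j(J, p) = -(-5 + p) = 5 - p)
X(S, D) = sqrt(D**2 + S**2)
X(j(4, 1), f) - 445 = sqrt((-4)**2 + (5 - 1*1)**2) - 445 = sqrt(16 + (5 - 1)**2) - 445 = sqrt(16 + 4**2) - 445 = sqrt(16 + 16) - 445 = sqrt(32) - 445 = 4*sqrt(2) - 445 = -445 + 4*sqrt(2)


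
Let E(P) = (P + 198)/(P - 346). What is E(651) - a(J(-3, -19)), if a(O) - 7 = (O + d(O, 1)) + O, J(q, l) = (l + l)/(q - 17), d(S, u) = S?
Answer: -6049/610 ≈ -9.9164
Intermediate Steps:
J(q, l) = 2*l/(-17 + q) (J(q, l) = (2*l)/(-17 + q) = 2*l/(-17 + q))
E(P) = (198 + P)/(-346 + P)
a(O) = 7 + 3*O (a(O) = 7 + ((O + O) + O) = 7 + (2*O + O) = 7 + 3*O)
E(651) - a(J(-3, -19)) = (198 + 651)/(-346 + 651) - (7 + 3*(2*(-19)/(-17 - 3))) = 849/305 - (7 + 3*(2*(-19)/(-20))) = (1/305)*849 - (7 + 3*(2*(-19)*(-1/20))) = 849/305 - (7 + 3*(19/10)) = 849/305 - (7 + 57/10) = 849/305 - 1*127/10 = 849/305 - 127/10 = -6049/610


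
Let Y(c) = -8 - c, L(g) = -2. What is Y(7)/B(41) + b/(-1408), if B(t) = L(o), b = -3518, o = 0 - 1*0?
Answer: 7039/704 ≈ 9.9986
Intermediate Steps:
o = 0 (o = 0 + 0 = 0)
B(t) = -2
Y(7)/B(41) + b/(-1408) = (-8 - 1*7)/(-2) - 3518/(-1408) = (-8 - 7)*(-1/2) - 3518*(-1/1408) = -15*(-1/2) + 1759/704 = 15/2 + 1759/704 = 7039/704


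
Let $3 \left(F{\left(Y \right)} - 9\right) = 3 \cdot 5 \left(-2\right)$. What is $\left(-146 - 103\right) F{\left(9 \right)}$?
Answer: $249$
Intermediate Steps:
$F{\left(Y \right)} = -1$ ($F{\left(Y \right)} = 9 + \frac{3 \cdot 5 \left(-2\right)}{3} = 9 + \frac{3 \left(-10\right)}{3} = 9 + \frac{1}{3} \left(-30\right) = 9 - 10 = -1$)
$\left(-146 - 103\right) F{\left(9 \right)} = \left(-146 - 103\right) \left(-1\right) = \left(-249\right) \left(-1\right) = 249$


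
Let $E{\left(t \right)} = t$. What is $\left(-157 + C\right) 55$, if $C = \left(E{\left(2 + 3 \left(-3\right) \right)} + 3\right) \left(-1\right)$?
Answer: $-8415$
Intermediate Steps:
$C = 4$ ($C = \left(\left(2 + 3 \left(-3\right)\right) + 3\right) \left(-1\right) = \left(\left(2 - 9\right) + 3\right) \left(-1\right) = \left(-7 + 3\right) \left(-1\right) = \left(-4\right) \left(-1\right) = 4$)
$\left(-157 + C\right) 55 = \left(-157 + 4\right) 55 = \left(-153\right) 55 = -8415$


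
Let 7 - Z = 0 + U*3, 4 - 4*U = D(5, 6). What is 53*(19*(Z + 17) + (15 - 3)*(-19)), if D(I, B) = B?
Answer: 27189/2 ≈ 13595.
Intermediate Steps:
U = -½ (U = 1 - ¼*6 = 1 - 3/2 = -½ ≈ -0.50000)
Z = 17/2 (Z = 7 - (0 - ½*3) = 7 - (0 - 3/2) = 7 - 1*(-3/2) = 7 + 3/2 = 17/2 ≈ 8.5000)
53*(19*(Z + 17) + (15 - 3)*(-19)) = 53*(19*(17/2 + 17) + (15 - 3)*(-19)) = 53*(19*(51/2) + 12*(-19)) = 53*(969/2 - 228) = 53*(513/2) = 27189/2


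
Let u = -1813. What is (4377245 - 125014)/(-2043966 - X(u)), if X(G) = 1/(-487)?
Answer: -2070836497/995411441 ≈ -2.0804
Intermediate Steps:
X(G) = -1/487
(4377245 - 125014)/(-2043966 - X(u)) = (4377245 - 125014)/(-2043966 - 1*(-1/487)) = 4252231/(-2043966 + 1/487) = 4252231/(-995411441/487) = 4252231*(-487/995411441) = -2070836497/995411441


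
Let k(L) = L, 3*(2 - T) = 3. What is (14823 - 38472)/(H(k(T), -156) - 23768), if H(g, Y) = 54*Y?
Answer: 23649/32192 ≈ 0.73462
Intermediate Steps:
T = 1 (T = 2 - ⅓*3 = 2 - 1 = 1)
(14823 - 38472)/(H(k(T), -156) - 23768) = (14823 - 38472)/(54*(-156) - 23768) = -23649/(-8424 - 23768) = -23649/(-32192) = -23649*(-1/32192) = 23649/32192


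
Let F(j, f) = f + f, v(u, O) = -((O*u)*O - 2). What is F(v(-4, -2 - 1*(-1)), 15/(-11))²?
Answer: 900/121 ≈ 7.4380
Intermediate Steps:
v(u, O) = 2 - u*O² (v(u, O) = -(u*O² - 2) = -(-2 + u*O²) = 2 - u*O²)
F(j, f) = 2*f
F(v(-4, -2 - 1*(-1)), 15/(-11))² = (2*(15/(-11)))² = (2*(15*(-1/11)))² = (2*(-15/11))² = (-30/11)² = 900/121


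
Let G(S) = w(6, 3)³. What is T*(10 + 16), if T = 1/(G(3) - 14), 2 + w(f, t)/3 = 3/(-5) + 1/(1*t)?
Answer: -125/1579 ≈ -0.079164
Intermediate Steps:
w(f, t) = -39/5 + 3/t (w(f, t) = -6 + 3*(3/(-5) + 1/(1*t)) = -6 + 3*(3*(-⅕) + 1/t) = -6 + 3*(-⅗ + 1/t) = -6 + (-9/5 + 3/t) = -39/5 + 3/t)
G(S) = -39304/125 (G(S) = (-39/5 + 3/3)³ = (-39/5 + 3*(⅓))³ = (-39/5 + 1)³ = (-34/5)³ = -39304/125)
T = -125/41054 (T = 1/(-39304/125 - 14) = 1/(-41054/125) = -125/41054 ≈ -0.0030448)
T*(10 + 16) = -125*(10 + 16)/41054 = -125/41054*26 = -125/1579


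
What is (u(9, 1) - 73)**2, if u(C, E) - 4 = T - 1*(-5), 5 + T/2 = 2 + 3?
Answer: 4096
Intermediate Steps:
T = 0 (T = -10 + 2*(2 + 3) = -10 + 2*5 = -10 + 10 = 0)
u(C, E) = 9 (u(C, E) = 4 + (0 - 1*(-5)) = 4 + (0 + 5) = 4 + 5 = 9)
(u(9, 1) - 73)**2 = (9 - 73)**2 = (-64)**2 = 4096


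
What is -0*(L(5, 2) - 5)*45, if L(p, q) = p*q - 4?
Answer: 0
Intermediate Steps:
L(p, q) = -4 + p*q
-0*(L(5, 2) - 5)*45 = -0*((-4 + 5*2) - 5)*45 = -0*((-4 + 10) - 5)*45 = -0*(6 - 5)*45 = -0*45 = -79*0*45 = 0*45 = 0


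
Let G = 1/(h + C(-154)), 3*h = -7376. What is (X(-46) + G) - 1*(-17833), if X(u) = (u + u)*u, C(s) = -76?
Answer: 167782257/7604 ≈ 22065.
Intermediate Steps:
h = -7376/3 (h = (⅓)*(-7376) = -7376/3 ≈ -2458.7)
X(u) = 2*u² (X(u) = (2*u)*u = 2*u²)
G = -3/7604 (G = 1/(-7376/3 - 76) = 1/(-7604/3) = -3/7604 ≈ -0.00039453)
(X(-46) + G) - 1*(-17833) = (2*(-46)² - 3/7604) - 1*(-17833) = (2*2116 - 3/7604) + 17833 = (4232 - 3/7604) + 17833 = 32180125/7604 + 17833 = 167782257/7604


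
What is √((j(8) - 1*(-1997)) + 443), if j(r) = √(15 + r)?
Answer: √(2440 + √23) ≈ 49.445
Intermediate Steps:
√((j(8) - 1*(-1997)) + 443) = √((√(15 + 8) - 1*(-1997)) + 443) = √((√23 + 1997) + 443) = √((1997 + √23) + 443) = √(2440 + √23)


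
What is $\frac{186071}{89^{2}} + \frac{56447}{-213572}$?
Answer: $\frac{39292438925}{1691703812} \approx 23.227$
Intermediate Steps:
$\frac{186071}{89^{2}} + \frac{56447}{-213572} = \frac{186071}{7921} + 56447 \left(- \frac{1}{213572}\right) = 186071 \cdot \frac{1}{7921} - \frac{56447}{213572} = \frac{186071}{7921} - \frac{56447}{213572} = \frac{39292438925}{1691703812}$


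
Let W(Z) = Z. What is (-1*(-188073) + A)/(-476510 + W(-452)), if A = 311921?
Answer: -249997/238481 ≈ -1.0483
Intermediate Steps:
(-1*(-188073) + A)/(-476510 + W(-452)) = (-1*(-188073) + 311921)/(-476510 - 452) = (188073 + 311921)/(-476962) = 499994*(-1/476962) = -249997/238481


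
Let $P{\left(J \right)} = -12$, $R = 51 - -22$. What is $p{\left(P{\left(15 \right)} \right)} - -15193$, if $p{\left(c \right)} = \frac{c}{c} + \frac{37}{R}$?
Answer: $\frac{1109199}{73} \approx 15195.0$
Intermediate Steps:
$R = 73$ ($R = 51 + 22 = 73$)
$p{\left(c \right)} = \frac{110}{73}$ ($p{\left(c \right)} = \frac{c}{c} + \frac{37}{73} = 1 + 37 \cdot \frac{1}{73} = 1 + \frac{37}{73} = \frac{110}{73}$)
$p{\left(P{\left(15 \right)} \right)} - -15193 = \frac{110}{73} - -15193 = \frac{110}{73} + 15193 = \frac{1109199}{73}$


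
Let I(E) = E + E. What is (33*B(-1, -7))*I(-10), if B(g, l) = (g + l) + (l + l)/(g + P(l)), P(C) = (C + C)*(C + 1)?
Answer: 447480/83 ≈ 5391.3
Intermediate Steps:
P(C) = 2*C*(1 + C) (P(C) = (2*C)*(1 + C) = 2*C*(1 + C))
I(E) = 2*E
B(g, l) = g + l + 2*l/(g + 2*l*(1 + l)) (B(g, l) = (g + l) + (l + l)/(g + 2*l*(1 + l)) = (g + l) + (2*l)/(g + 2*l*(1 + l)) = (g + l) + 2*l/(g + 2*l*(1 + l)) = g + l + 2*l/(g + 2*l*(1 + l)))
(33*B(-1, -7))*I(-10) = (33*(((-1)² + 2*(-7) - 1*(-7) + 2*(-7)²*(1 - 7) + 2*(-1)*(-7)*(1 - 7))/(-1 + 2*(-7)*(1 - 7))))*(2*(-10)) = (33*((1 - 14 + 7 + 2*49*(-6) + 2*(-1)*(-7)*(-6))/(-1 + 2*(-7)*(-6))))*(-20) = (33*((1 - 14 + 7 - 588 - 84)/(-1 + 84)))*(-20) = (33*(-678/83))*(-20) = -22374/83*(-20) = 447480/83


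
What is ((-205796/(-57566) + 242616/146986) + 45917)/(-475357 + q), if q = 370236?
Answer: -97141534796301/222367604226299 ≈ -0.43685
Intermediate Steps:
((-205796/(-57566) + 242616/146986) + 45917)/(-475357 + q) = ((-205796/(-57566) + 242616/146986) + 45917)/(-475357 + 370236) = ((-205796*(-1/57566) + 242616*(1/146986)) + 45917)/(-105121) = ((102898/28783 + 121308/73493) + 45917)*(-1/105121) = (11053890878/2115349019 + 45917)*(-1/105121) = (97141534796301/2115349019)*(-1/105121) = -97141534796301/222367604226299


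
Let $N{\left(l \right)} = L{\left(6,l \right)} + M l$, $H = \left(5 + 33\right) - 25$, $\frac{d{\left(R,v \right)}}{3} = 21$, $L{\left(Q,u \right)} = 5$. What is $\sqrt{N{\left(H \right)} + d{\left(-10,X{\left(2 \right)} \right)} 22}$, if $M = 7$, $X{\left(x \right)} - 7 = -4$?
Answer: $\sqrt{1482} \approx 38.497$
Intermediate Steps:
$X{\left(x \right)} = 3$ ($X{\left(x \right)} = 7 - 4 = 3$)
$d{\left(R,v \right)} = 63$ ($d{\left(R,v \right)} = 3 \cdot 21 = 63$)
$H = 13$ ($H = 38 - 25 = 13$)
$N{\left(l \right)} = 5 + 7 l$
$\sqrt{N{\left(H \right)} + d{\left(-10,X{\left(2 \right)} \right)} 22} = \sqrt{\left(5 + 7 \cdot 13\right) + 63 \cdot 22} = \sqrt{\left(5 + 91\right) + 1386} = \sqrt{96 + 1386} = \sqrt{1482}$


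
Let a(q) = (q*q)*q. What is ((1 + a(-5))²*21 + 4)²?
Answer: 104264410000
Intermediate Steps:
a(q) = q³ (a(q) = q²*q = q³)
((1 + a(-5))²*21 + 4)² = ((1 + (-5)³)²*21 + 4)² = ((1 - 125)²*21 + 4)² = ((-124)²*21 + 4)² = (15376*21 + 4)² = (322896 + 4)² = 322900² = 104264410000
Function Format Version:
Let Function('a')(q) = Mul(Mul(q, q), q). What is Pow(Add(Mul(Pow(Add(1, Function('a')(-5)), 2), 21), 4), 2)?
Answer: 104264410000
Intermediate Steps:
Function('a')(q) = Pow(q, 3) (Function('a')(q) = Mul(Pow(q, 2), q) = Pow(q, 3))
Pow(Add(Mul(Pow(Add(1, Function('a')(-5)), 2), 21), 4), 2) = Pow(Add(Mul(Pow(Add(1, Pow(-5, 3)), 2), 21), 4), 2) = Pow(Add(Mul(Pow(Add(1, -125), 2), 21), 4), 2) = Pow(Add(Mul(Pow(-124, 2), 21), 4), 2) = Pow(Add(Mul(15376, 21), 4), 2) = Pow(Add(322896, 4), 2) = Pow(322900, 2) = 104264410000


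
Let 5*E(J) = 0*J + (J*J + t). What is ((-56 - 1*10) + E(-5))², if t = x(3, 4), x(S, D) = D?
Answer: 90601/25 ≈ 3624.0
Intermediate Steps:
t = 4
E(J) = ⅘ + J²/5 (E(J) = (0*J + (J*J + 4))/5 = (0 + (J² + 4))/5 = (0 + (4 + J²))/5 = (4 + J²)/5 = ⅘ + J²/5)
((-56 - 1*10) + E(-5))² = ((-56 - 1*10) + (⅘ + (⅕)*(-5)²))² = ((-56 - 10) + (⅘ + (⅕)*25))² = (-66 + (⅘ + 5))² = (-66 + 29/5)² = (-301/5)² = 90601/25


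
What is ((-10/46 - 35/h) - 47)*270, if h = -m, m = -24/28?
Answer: -546795/23 ≈ -23774.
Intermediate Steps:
m = -6/7 (m = -24*1/28 = -6/7 ≈ -0.85714)
h = 6/7 (h = -1*(-6/7) = 6/7 ≈ 0.85714)
((-10/46 - 35/h) - 47)*270 = ((-10/46 - 35/6/7) - 47)*270 = ((-10*1/46 - 35*7/6) - 47)*270 = ((-5/23 - 245/6) - 47)*270 = (-5665/138 - 47)*270 = -12151/138*270 = -546795/23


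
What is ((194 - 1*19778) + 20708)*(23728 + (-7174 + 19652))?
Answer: 40695544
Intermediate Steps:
((194 - 1*19778) + 20708)*(23728 + (-7174 + 19652)) = ((194 - 19778) + 20708)*(23728 + 12478) = (-19584 + 20708)*36206 = 1124*36206 = 40695544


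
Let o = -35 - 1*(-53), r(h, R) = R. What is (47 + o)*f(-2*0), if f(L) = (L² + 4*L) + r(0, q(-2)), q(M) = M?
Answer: -130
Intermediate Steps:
o = 18 (o = -35 + 53 = 18)
f(L) = -2 + L² + 4*L (f(L) = (L² + 4*L) - 2 = -2 + L² + 4*L)
(47 + o)*f(-2*0) = (47 + 18)*(-2 + (-2*0)² + 4*(-2*0)) = 65*(-2 + 0² + 4*0) = 65*(-2 + 0 + 0) = 65*(-2) = -130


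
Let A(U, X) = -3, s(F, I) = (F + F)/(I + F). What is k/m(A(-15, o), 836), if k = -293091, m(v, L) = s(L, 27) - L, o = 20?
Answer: 84312511/239932 ≈ 351.40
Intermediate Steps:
s(F, I) = 2*F/(F + I) (s(F, I) = (2*F)/(F + I) = 2*F/(F + I))
m(v, L) = -L + 2*L/(27 + L) (m(v, L) = 2*L/(L + 27) - L = 2*L/(27 + L) - L = -L + 2*L/(27 + L))
k/m(A(-15, o), 836) = -293091*(27 + 836)/(836*(-25 - 1*836)) = -293091*863/(836*(-25 - 836)) = -293091/(836*(1/863)*(-861)) = -293091/(-719796/863) = -293091*(-863/719796) = 84312511/239932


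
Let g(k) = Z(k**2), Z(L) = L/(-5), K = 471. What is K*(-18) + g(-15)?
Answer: -8523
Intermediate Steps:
Z(L) = -L/5 (Z(L) = L*(-1/5) = -L/5)
g(k) = -k**2/5
K*(-18) + g(-15) = 471*(-18) - 1/5*(-15)**2 = -8478 - 1/5*225 = -8478 - 45 = -8523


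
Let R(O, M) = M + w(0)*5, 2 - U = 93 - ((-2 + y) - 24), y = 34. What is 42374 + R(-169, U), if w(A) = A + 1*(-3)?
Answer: 42276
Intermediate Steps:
w(A) = -3 + A (w(A) = A - 3 = -3 + A)
U = -83 (U = 2 - (93 - ((-2 + 34) - 24)) = 2 - (93 - (32 - 24)) = 2 - (93 - 1*8) = 2 - (93 - 8) = 2 - 1*85 = 2 - 85 = -83)
R(O, M) = -15 + M (R(O, M) = M + (-3 + 0)*5 = M - 3*5 = M - 15 = -15 + M)
42374 + R(-169, U) = 42374 + (-15 - 83) = 42374 - 98 = 42276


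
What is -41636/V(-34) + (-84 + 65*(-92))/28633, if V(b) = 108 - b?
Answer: -596512338/2032943 ≈ -293.42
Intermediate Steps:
-41636/V(-34) + (-84 + 65*(-92))/28633 = -41636/(108 - 1*(-34)) + (-84 + 65*(-92))/28633 = -41636/(108 + 34) + (-84 - 5980)*(1/28633) = -41636/142 - 6064*1/28633 = -41636*1/142 - 6064/28633 = -20818/71 - 6064/28633 = -596512338/2032943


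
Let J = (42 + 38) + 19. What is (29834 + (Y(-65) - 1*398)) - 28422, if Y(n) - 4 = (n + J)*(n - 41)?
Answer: -2586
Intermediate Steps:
J = 99 (J = 80 + 19 = 99)
Y(n) = 4 + (-41 + n)*(99 + n) (Y(n) = 4 + (n + 99)*(n - 41) = 4 + (99 + n)*(-41 + n) = 4 + (-41 + n)*(99 + n))
(29834 + (Y(-65) - 1*398)) - 28422 = (29834 + ((-4055 + (-65)² + 58*(-65)) - 1*398)) - 28422 = (29834 + ((-4055 + 4225 - 3770) - 398)) - 28422 = (29834 + (-3600 - 398)) - 28422 = (29834 - 3998) - 28422 = 25836 - 28422 = -2586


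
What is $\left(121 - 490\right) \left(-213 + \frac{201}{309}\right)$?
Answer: $\frac{8070768}{103} \approx 78357.0$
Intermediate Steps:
$\left(121 - 490\right) \left(-213 + \frac{201}{309}\right) = - 369 \left(-213 + 201 \cdot \frac{1}{309}\right) = - 369 \left(-213 + \frac{67}{103}\right) = \left(-369\right) \left(- \frac{21872}{103}\right) = \frac{8070768}{103}$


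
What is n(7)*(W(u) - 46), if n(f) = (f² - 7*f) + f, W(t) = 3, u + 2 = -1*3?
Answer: -301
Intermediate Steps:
u = -5 (u = -2 - 1*3 = -2 - 3 = -5)
n(f) = f² - 6*f
n(7)*(W(u) - 46) = (7*(-6 + 7))*(3 - 46) = (7*1)*(-43) = 7*(-43) = -301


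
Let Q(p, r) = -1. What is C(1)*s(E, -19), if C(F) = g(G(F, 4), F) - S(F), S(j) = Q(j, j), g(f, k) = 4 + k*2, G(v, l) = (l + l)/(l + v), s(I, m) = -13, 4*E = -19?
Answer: -91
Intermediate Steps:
E = -19/4 (E = (1/4)*(-19) = -19/4 ≈ -4.7500)
G(v, l) = 2*l/(l + v) (G(v, l) = (2*l)/(l + v) = 2*l/(l + v))
g(f, k) = 4 + 2*k
S(j) = -1
C(F) = 5 + 2*F (C(F) = (4 + 2*F) - 1*(-1) = (4 + 2*F) + 1 = 5 + 2*F)
C(1)*s(E, -19) = (5 + 2*1)*(-13) = (5 + 2)*(-13) = 7*(-13) = -91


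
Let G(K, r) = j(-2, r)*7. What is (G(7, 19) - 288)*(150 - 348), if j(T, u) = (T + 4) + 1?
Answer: 52866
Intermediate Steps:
j(T, u) = 5 + T (j(T, u) = (4 + T) + 1 = 5 + T)
G(K, r) = 21 (G(K, r) = (5 - 2)*7 = 3*7 = 21)
(G(7, 19) - 288)*(150 - 348) = (21 - 288)*(150 - 348) = -267*(-198) = 52866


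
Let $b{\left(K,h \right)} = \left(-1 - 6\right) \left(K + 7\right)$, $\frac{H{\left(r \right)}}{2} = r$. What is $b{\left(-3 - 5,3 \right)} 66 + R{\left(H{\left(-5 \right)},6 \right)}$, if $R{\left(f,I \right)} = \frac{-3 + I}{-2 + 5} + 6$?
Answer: $469$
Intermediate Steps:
$H{\left(r \right)} = 2 r$
$b{\left(K,h \right)} = -49 - 7 K$ ($b{\left(K,h \right)} = - 7 \left(7 + K\right) = -49 - 7 K$)
$R{\left(f,I \right)} = 5 + \frac{I}{3}$ ($R{\left(f,I \right)} = \frac{-3 + I}{3} + 6 = \left(-3 + I\right) \frac{1}{3} + 6 = \left(-1 + \frac{I}{3}\right) + 6 = 5 + \frac{I}{3}$)
$b{\left(-3 - 5,3 \right)} 66 + R{\left(H{\left(-5 \right)},6 \right)} = \left(-49 - 7 \left(-3 - 5\right)\right) 66 + \left(5 + \frac{1}{3} \cdot 6\right) = \left(-49 - -56\right) 66 + \left(5 + 2\right) = \left(-49 + 56\right) 66 + 7 = 7 \cdot 66 + 7 = 462 + 7 = 469$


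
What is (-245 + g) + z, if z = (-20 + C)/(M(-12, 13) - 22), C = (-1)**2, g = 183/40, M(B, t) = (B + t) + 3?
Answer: -86173/360 ≈ -239.37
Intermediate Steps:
M(B, t) = 3 + B + t
g = 183/40 (g = 183*(1/40) = 183/40 ≈ 4.5750)
C = 1
z = 19/18 (z = (-20 + 1)/((3 - 12 + 13) - 22) = -19/(4 - 22) = -19/(-18) = -19*(-1/18) = 19/18 ≈ 1.0556)
(-245 + g) + z = (-245 + 183/40) + 19/18 = -9617/40 + 19/18 = -86173/360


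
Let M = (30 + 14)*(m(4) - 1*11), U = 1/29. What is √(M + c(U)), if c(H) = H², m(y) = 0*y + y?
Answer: I*√259027/29 ≈ 17.55*I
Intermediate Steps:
m(y) = y (m(y) = 0 + y = y)
U = 1/29 ≈ 0.034483
M = -308 (M = (30 + 14)*(4 - 1*11) = 44*(4 - 11) = 44*(-7) = -308)
√(M + c(U)) = √(-308 + (1/29)²) = √(-308 + 1/841) = √(-259027/841) = I*√259027/29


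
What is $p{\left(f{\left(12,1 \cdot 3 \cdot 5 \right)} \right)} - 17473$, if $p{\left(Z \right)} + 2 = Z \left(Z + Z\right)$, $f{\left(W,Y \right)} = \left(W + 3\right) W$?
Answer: $47325$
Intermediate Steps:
$f{\left(W,Y \right)} = W \left(3 + W\right)$ ($f{\left(W,Y \right)} = \left(3 + W\right) W = W \left(3 + W\right)$)
$p{\left(Z \right)} = -2 + 2 Z^{2}$ ($p{\left(Z \right)} = -2 + Z \left(Z + Z\right) = -2 + Z 2 Z = -2 + 2 Z^{2}$)
$p{\left(f{\left(12,1 \cdot 3 \cdot 5 \right)} \right)} - 17473 = \left(-2 + 2 \left(12 \left(3 + 12\right)\right)^{2}\right) - 17473 = \left(-2 + 2 \left(12 \cdot 15\right)^{2}\right) - 17473 = \left(-2 + 2 \cdot 180^{2}\right) - 17473 = \left(-2 + 2 \cdot 32400\right) - 17473 = \left(-2 + 64800\right) - 17473 = 64798 - 17473 = 47325$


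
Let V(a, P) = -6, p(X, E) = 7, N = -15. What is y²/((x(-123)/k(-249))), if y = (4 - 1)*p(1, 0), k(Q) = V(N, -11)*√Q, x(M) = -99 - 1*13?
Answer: 189*I*√249/8 ≈ 372.8*I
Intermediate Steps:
x(M) = -112 (x(M) = -99 - 13 = -112)
k(Q) = -6*√Q
y = 21 (y = (4 - 1)*7 = 3*7 = 21)
y²/((x(-123)/k(-249))) = 21²/((-112*I*√249/1494)) = 441/((-112*I*√249/1494)) = 441/((-56*I*√249/747)) = 441*(3*I*√249/56) = 189*I*√249/8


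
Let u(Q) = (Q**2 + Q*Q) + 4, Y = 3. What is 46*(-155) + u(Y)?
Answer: -7108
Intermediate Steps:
u(Q) = 4 + 2*Q**2 (u(Q) = (Q**2 + Q**2) + 4 = 2*Q**2 + 4 = 4 + 2*Q**2)
46*(-155) + u(Y) = 46*(-155) + (4 + 2*3**2) = -7130 + (4 + 2*9) = -7130 + (4 + 18) = -7130 + 22 = -7108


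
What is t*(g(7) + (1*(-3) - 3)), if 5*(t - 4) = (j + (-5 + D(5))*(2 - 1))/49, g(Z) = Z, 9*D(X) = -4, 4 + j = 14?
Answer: 8861/2205 ≈ 4.0186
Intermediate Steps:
j = 10 (j = -4 + 14 = 10)
D(X) = -4/9 (D(X) = (⅑)*(-4) = -4/9)
t = 8861/2205 (t = 4 + ((10 + (-5 - 4/9)*(2 - 1))/49)/5 = 4 + ((10 - 49/9*1)*(1/49))/5 = 4 + ((10 - 49/9)*(1/49))/5 = 4 + ((41/9)*(1/49))/5 = 4 + (⅕)*(41/441) = 4 + 41/2205 = 8861/2205 ≈ 4.0186)
t*(g(7) + (1*(-3) - 3)) = 8861*(7 + (1*(-3) - 3))/2205 = 8861*(7 + (-3 - 3))/2205 = 8861*(7 - 6)/2205 = (8861/2205)*1 = 8861/2205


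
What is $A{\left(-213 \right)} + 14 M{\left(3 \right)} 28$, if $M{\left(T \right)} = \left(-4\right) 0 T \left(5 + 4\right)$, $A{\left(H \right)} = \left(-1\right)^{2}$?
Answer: $1$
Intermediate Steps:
$A{\left(H \right)} = 1$
$M{\left(T \right)} = 0$ ($M{\left(T \right)} = 0 T 9 = 0 \cdot 9 = 0$)
$A{\left(-213 \right)} + 14 M{\left(3 \right)} 28 = 1 + 14 \cdot 0 \cdot 28 = 1 + 0 \cdot 28 = 1 + 0 = 1$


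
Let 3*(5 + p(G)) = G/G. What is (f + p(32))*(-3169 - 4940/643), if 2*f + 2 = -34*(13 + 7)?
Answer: 706061153/643 ≈ 1.0981e+6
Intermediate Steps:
f = -341 (f = -1 + (-34*(13 + 7))/2 = -1 + (-34*20)/2 = -1 + (1/2)*(-680) = -1 - 340 = -341)
p(G) = -14/3 (p(G) = -5 + (G/G)/3 = -5 + (1/3)*1 = -5 + 1/3 = -14/3)
(f + p(32))*(-3169 - 4940/643) = (-341 - 14/3)*(-3169 - 4940/643) = -1037*(-3169 - 4940*1/643)/3 = -1037*(-3169 - 4940/643)/3 = -1037/3*(-2042607/643) = 706061153/643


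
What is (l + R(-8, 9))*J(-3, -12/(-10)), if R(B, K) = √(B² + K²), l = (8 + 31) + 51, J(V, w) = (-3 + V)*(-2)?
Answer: 1080 + 12*√145 ≈ 1224.5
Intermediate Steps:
J(V, w) = 6 - 2*V
l = 90 (l = 39 + 51 = 90)
(l + R(-8, 9))*J(-3, -12/(-10)) = (90 + √((-8)² + 9²))*(6 - 2*(-3)) = (90 + √(64 + 81))*(6 + 6) = (90 + √145)*12 = 1080 + 12*√145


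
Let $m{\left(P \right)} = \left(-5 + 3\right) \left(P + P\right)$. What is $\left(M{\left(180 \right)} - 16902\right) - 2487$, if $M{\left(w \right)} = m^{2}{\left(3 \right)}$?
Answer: $-19245$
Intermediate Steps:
$m{\left(P \right)} = - 4 P$ ($m{\left(P \right)} = - 2 \cdot 2 P = - 4 P$)
$M{\left(w \right)} = 144$ ($M{\left(w \right)} = \left(\left(-4\right) 3\right)^{2} = \left(-12\right)^{2} = 144$)
$\left(M{\left(180 \right)} - 16902\right) - 2487 = \left(144 - 16902\right) - 2487 = -16758 - 2487 = -19245$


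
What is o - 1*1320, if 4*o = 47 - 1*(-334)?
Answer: -4899/4 ≈ -1224.8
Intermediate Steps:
o = 381/4 (o = (47 - 1*(-334))/4 = (47 + 334)/4 = (1/4)*381 = 381/4 ≈ 95.250)
o - 1*1320 = 381/4 - 1*1320 = 381/4 - 1320 = -4899/4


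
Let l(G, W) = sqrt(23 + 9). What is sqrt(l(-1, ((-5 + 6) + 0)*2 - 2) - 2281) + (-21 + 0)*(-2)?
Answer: 42 + sqrt(-2281 + 4*sqrt(2)) ≈ 42.0 + 47.701*I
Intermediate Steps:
l(G, W) = 4*sqrt(2) (l(G, W) = sqrt(32) = 4*sqrt(2))
sqrt(l(-1, ((-5 + 6) + 0)*2 - 2) - 2281) + (-21 + 0)*(-2) = sqrt(4*sqrt(2) - 2281) + (-21 + 0)*(-2) = sqrt(-2281 + 4*sqrt(2)) - 21*(-2) = sqrt(-2281 + 4*sqrt(2)) + 42 = 42 + sqrt(-2281 + 4*sqrt(2))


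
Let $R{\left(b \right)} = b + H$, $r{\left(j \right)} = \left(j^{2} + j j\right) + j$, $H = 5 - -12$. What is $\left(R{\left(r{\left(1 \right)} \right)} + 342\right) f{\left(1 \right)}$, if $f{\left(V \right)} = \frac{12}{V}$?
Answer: $4344$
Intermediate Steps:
$H = 17$ ($H = 5 + 12 = 17$)
$r{\left(j \right)} = j + 2 j^{2}$ ($r{\left(j \right)} = \left(j^{2} + j^{2}\right) + j = 2 j^{2} + j = j + 2 j^{2}$)
$R{\left(b \right)} = 17 + b$ ($R{\left(b \right)} = b + 17 = 17 + b$)
$\left(R{\left(r{\left(1 \right)} \right)} + 342\right) f{\left(1 \right)} = \left(\left(17 + 1 \left(1 + 2 \cdot 1\right)\right) + 342\right) \frac{12}{1} = \left(\left(17 + 1 \left(1 + 2\right)\right) + 342\right) 12 \cdot 1 = \left(\left(17 + 1 \cdot 3\right) + 342\right) 12 = \left(\left(17 + 3\right) + 342\right) 12 = \left(20 + 342\right) 12 = 362 \cdot 12 = 4344$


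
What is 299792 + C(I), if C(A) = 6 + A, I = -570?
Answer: 299228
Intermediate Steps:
299792 + C(I) = 299792 + (6 - 570) = 299792 - 564 = 299228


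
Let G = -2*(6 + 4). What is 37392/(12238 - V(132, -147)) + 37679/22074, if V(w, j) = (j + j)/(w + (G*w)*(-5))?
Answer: 952873177897/200085247830 ≈ 4.7623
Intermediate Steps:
G = -20 (G = -2*10 = -20)
V(w, j) = 2*j/(101*w) (V(w, j) = (j + j)/(w - 20*w*(-5)) = (2*j)/(w + 100*w) = (2*j)/((101*w)) = (2*j)*(1/(101*w)) = 2*j/(101*w))
37392/(12238 - V(132, -147)) + 37679/22074 = 37392/(12238 - 2*(-147)/(101*132)) + 37679/22074 = 37392/(12238 - 2*(-147)/(101*132)) + 37679*(1/22074) = 37392/(12238 - 1*(-49/2222)) + 37679/22074 = 37392/(12238 + 49/2222) + 37679/22074 = 37392/(27192885/2222) + 37679/22074 = 37392*(2222/27192885) + 37679/22074 = 27695008/9064295 + 37679/22074 = 952873177897/200085247830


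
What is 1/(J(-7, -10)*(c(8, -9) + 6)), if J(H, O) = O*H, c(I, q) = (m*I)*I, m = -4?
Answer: -1/17500 ≈ -5.7143e-5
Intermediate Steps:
c(I, q) = -4*I**2 (c(I, q) = (-4*I)*I = -4*I**2)
J(H, O) = H*O
1/(J(-7, -10)*(c(8, -9) + 6)) = 1/((-7*(-10))*(-4*8**2 + 6)) = 1/(70*(-4*64 + 6)) = 1/(70*(-256 + 6)) = 1/(70*(-250)) = 1/(-17500) = -1/17500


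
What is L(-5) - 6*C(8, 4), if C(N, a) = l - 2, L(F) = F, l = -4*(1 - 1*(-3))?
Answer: 103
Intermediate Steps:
l = -16 (l = -4*(1 + 3) = -4*4 = -16)
C(N, a) = -18 (C(N, a) = -16 - 2 = -18)
L(-5) - 6*C(8, 4) = -5 - 6*(-18) = -5 + 108 = 103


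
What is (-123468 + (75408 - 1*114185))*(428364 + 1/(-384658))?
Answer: -26733699142462195/384658 ≈ -6.9500e+10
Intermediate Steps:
(-123468 + (75408 - 1*114185))*(428364 + 1/(-384658)) = (-123468 + (75408 - 114185))*(428364 - 1/384658) = (-123468 - 38777)*(164773639511/384658) = -162245*164773639511/384658 = -26733699142462195/384658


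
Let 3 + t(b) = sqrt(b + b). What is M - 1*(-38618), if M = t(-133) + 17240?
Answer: 55855 + I*sqrt(266) ≈ 55855.0 + 16.31*I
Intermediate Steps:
t(b) = -3 + sqrt(2)*sqrt(b) (t(b) = -3 + sqrt(b + b) = -3 + sqrt(2*b) = -3 + sqrt(2)*sqrt(b))
M = 17237 + I*sqrt(266) (M = (-3 + sqrt(2)*sqrt(-133)) + 17240 = (-3 + sqrt(2)*(I*sqrt(133))) + 17240 = (-3 + I*sqrt(266)) + 17240 = 17237 + I*sqrt(266) ≈ 17237.0 + 16.31*I)
M - 1*(-38618) = (17237 + I*sqrt(266)) - 1*(-38618) = (17237 + I*sqrt(266)) + 38618 = 55855 + I*sqrt(266)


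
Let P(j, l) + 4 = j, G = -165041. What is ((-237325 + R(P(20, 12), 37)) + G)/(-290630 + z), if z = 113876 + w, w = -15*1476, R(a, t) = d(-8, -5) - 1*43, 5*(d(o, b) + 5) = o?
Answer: 1006039/497235 ≈ 2.0233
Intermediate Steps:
d(o, b) = -5 + o/5
P(j, l) = -4 + j
R(a, t) = -248/5 (R(a, t) = (-5 + (1/5)*(-8)) - 1*43 = (-5 - 8/5) - 43 = -33/5 - 43 = -248/5)
w = -22140
z = 91736 (z = 113876 - 22140 = 91736)
((-237325 + R(P(20, 12), 37)) + G)/(-290630 + z) = ((-237325 - 248/5) - 165041)/(-290630 + 91736) = (-1186873/5 - 165041)/(-198894) = -2012078/5*(-1/198894) = 1006039/497235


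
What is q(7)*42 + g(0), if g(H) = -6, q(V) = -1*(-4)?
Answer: 162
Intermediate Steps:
q(V) = 4
q(7)*42 + g(0) = 4*42 - 6 = 168 - 6 = 162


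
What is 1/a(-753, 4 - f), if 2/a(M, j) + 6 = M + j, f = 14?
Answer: -769/2 ≈ -384.50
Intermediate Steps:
a(M, j) = 2/(-6 + M + j) (a(M, j) = 2/(-6 + (M + j)) = 2/(-6 + M + j))
1/a(-753, 4 - f) = 1/(2/(-6 - 753 + (4 - 1*14))) = 1/(2/(-6 - 753 + (4 - 14))) = 1/(2/(-6 - 753 - 10)) = 1/(2/(-769)) = 1/(2*(-1/769)) = 1/(-2/769) = -769/2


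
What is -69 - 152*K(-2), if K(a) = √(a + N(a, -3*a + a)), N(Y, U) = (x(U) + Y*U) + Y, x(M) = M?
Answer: -69 - 304*I*√2 ≈ -69.0 - 429.92*I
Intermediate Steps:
N(Y, U) = U + Y + U*Y (N(Y, U) = (U + Y*U) + Y = (U + U*Y) + Y = U + Y + U*Y)
K(a) = √2*√(-a²) (K(a) = √(a + ((-3*a + a) + a + (-3*a + a)*a)) = √(a + (-2*a + a + (-2*a)*a)) = √(a + (-2*a + a - 2*a²)) = √(a + (-a - 2*a²)) = √(-2*a²) = √2*√(-a²))
-69 - 152*K(-2) = -69 - 152*√2*√(-1*(-2)²) = -69 - 152*√2*√(-1*4) = -69 - 152*√2*√(-4) = -69 - 152*√2*2*I = -69 - 304*I*√2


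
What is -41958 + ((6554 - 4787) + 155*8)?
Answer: -38951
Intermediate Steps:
-41958 + ((6554 - 4787) + 155*8) = -41958 + (1767 + 1240) = -41958 + 3007 = -38951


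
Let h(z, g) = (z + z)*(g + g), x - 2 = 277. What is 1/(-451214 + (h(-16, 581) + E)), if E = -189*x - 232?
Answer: -1/541361 ≈ -1.8472e-6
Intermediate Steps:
x = 279 (x = 2 + 277 = 279)
E = -52963 (E = -189*279 - 232 = -52731 - 232 = -52963)
h(z, g) = 4*g*z (h(z, g) = (2*z)*(2*g) = 4*g*z)
1/(-451214 + (h(-16, 581) + E)) = 1/(-451214 + (4*581*(-16) - 52963)) = 1/(-451214 + (-37184 - 52963)) = 1/(-451214 - 90147) = 1/(-541361) = -1/541361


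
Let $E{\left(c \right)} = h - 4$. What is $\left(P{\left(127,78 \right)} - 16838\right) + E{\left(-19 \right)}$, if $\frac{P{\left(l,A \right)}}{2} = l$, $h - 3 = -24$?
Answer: $-16609$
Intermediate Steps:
$h = -21$ ($h = 3 - 24 = -21$)
$P{\left(l,A \right)} = 2 l$
$E{\left(c \right)} = -25$ ($E{\left(c \right)} = -21 - 4 = -25$)
$\left(P{\left(127,78 \right)} - 16838\right) + E{\left(-19 \right)} = \left(2 \cdot 127 - 16838\right) - 25 = \left(254 - 16838\right) - 25 = -16584 - 25 = -16609$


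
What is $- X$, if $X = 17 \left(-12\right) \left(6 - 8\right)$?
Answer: $-408$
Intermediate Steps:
$X = 408$ ($X = - 204 \left(6 - 8\right) = \left(-204\right) \left(-2\right) = 408$)
$- X = \left(-1\right) 408 = -408$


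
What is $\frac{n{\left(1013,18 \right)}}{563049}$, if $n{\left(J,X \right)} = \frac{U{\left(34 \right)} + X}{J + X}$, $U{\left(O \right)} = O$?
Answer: $\frac{52}{580503519} \approx 8.9577 \cdot 10^{-8}$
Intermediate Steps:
$n{\left(J,X \right)} = \frac{34 + X}{J + X}$
$\frac{n{\left(1013,18 \right)}}{563049} = \frac{\frac{1}{1013 + 18} \left(34 + 18\right)}{563049} = \frac{1}{1031} \cdot 52 \cdot \frac{1}{563049} = \frac{52}{1031} \cdot \frac{1}{563049} = \frac{52}{580503519}$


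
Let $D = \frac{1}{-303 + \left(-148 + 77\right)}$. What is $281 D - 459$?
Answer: $- \frac{171947}{374} \approx -459.75$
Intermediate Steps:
$D = - \frac{1}{374}$ ($D = \frac{1}{-303 - 71} = \frac{1}{-374} = - \frac{1}{374} \approx -0.0026738$)
$281 D - 459 = 281 \left(- \frac{1}{374}\right) - 459 = - \frac{281}{374} - 459 = - \frac{171947}{374}$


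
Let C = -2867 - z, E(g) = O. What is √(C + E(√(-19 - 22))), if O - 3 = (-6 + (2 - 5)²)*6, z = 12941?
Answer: I*√15787 ≈ 125.65*I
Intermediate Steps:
O = 21 (O = 3 + (-6 + (2 - 5)²)*6 = 3 + (-6 + (-3)²)*6 = 3 + (-6 + 9)*6 = 3 + 3*6 = 3 + 18 = 21)
E(g) = 21
C = -15808 (C = -2867 - 1*12941 = -2867 - 12941 = -15808)
√(C + E(√(-19 - 22))) = √(-15808 + 21) = √(-15787) = I*√15787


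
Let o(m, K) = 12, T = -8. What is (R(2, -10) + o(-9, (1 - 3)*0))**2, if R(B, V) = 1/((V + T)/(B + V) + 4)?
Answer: 92416/625 ≈ 147.87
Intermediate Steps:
R(B, V) = 1/(4 + (-8 + V)/(B + V)) (R(B, V) = 1/((V - 8)/(B + V) + 4) = 1/((-8 + V)/(B + V) + 4) = 1/(4 + (-8 + V)/(B + V)))
(R(2, -10) + o(-9, (1 - 3)*0))**2 = ((2 - 10)/(-8 + 4*2 + 5*(-10)) + 12)**2 = (-8/(-8 + 8 - 50) + 12)**2 = (-8/(-50) + 12)**2 = (-1/50*(-8) + 12)**2 = (4/25 + 12)**2 = (304/25)**2 = 92416/625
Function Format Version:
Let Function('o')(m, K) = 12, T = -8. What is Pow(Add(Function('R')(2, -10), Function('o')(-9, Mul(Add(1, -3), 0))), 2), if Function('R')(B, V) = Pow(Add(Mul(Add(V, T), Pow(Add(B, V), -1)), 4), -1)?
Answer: Rational(92416, 625) ≈ 147.87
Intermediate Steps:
Function('R')(B, V) = Pow(Add(4, Mul(Pow(Add(B, V), -1), Add(-8, V))), -1) (Function('R')(B, V) = Pow(Add(Mul(Add(V, -8), Pow(Add(B, V), -1)), 4), -1) = Pow(Add(Mul(Add(-8, V), Pow(Add(B, V), -1)), 4), -1) = Pow(Add(Mul(Pow(Add(B, V), -1), Add(-8, V)), 4), -1) = Pow(Add(4, Mul(Pow(Add(B, V), -1), Add(-8, V))), -1))
Pow(Add(Function('R')(2, -10), Function('o')(-9, Mul(Add(1, -3), 0))), 2) = Pow(Add(Mul(Pow(Add(-8, Mul(4, 2), Mul(5, -10)), -1), Add(2, -10)), 12), 2) = Pow(Add(Mul(Pow(Add(-8, 8, -50), -1), -8), 12), 2) = Pow(Add(Mul(Pow(-50, -1), -8), 12), 2) = Pow(Add(Mul(Rational(-1, 50), -8), 12), 2) = Pow(Add(Rational(4, 25), 12), 2) = Pow(Rational(304, 25), 2) = Rational(92416, 625)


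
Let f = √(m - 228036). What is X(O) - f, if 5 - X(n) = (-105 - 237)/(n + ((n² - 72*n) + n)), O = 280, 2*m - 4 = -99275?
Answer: 49057/9800 - I*√1110686/2 ≈ 5.0058 - 526.95*I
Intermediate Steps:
m = -99271/2 (m = 2 + (½)*(-99275) = 2 - 99275/2 = -99271/2 ≈ -49636.)
X(n) = 5 + 342/(n² - 70*n) (X(n) = 5 - (-105 - 237)/(n + ((n² - 72*n) + n)) = 5 - (-342)/(n + (n² - 71*n)) = 5 - (-342)/(n² - 70*n) = 5 + 342/(n² - 70*n))
f = I*√1110686/2 (f = √(-99271/2 - 228036) = √(-555343/2) = I*√1110686/2 ≈ 526.95*I)
X(O) - f = (342 - 350*280 + 5*280²)/(280*(-70 + 280)) - I*√1110686/2 = (1/280)*(342 - 98000 + 5*78400)/210 - I*√1110686/2 = (1/280)*(1/210)*(342 - 98000 + 392000) - I*√1110686/2 = (1/280)*(1/210)*294342 - I*√1110686/2 = 49057/9800 - I*√1110686/2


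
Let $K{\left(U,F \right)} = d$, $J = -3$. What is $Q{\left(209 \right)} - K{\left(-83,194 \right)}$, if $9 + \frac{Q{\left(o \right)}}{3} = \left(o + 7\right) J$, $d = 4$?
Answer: $-1975$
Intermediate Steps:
$K{\left(U,F \right)} = 4$
$Q{\left(o \right)} = -90 - 9 o$ ($Q{\left(o \right)} = -27 + 3 \left(o + 7\right) \left(-3\right) = -27 + 3 \left(7 + o\right) \left(-3\right) = -27 + 3 \left(-21 - 3 o\right) = -27 - \left(63 + 9 o\right) = -90 - 9 o$)
$Q{\left(209 \right)} - K{\left(-83,194 \right)} = \left(-90 - 1881\right) - 4 = -1971 - 4 = -1975$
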